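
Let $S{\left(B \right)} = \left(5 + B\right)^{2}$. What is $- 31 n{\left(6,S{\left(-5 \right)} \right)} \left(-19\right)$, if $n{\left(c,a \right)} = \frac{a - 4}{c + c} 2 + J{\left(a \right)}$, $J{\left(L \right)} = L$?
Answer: $- \frac{1178}{3} \approx -392.67$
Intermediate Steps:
$n{\left(c,a \right)} = a + \frac{-4 + a}{c}$ ($n{\left(c,a \right)} = \frac{a - 4}{c + c} 2 + a = \frac{-4 + a}{2 c} 2 + a = \frac{-4 + a}{c} + a = a + \frac{-4 + a}{c}$)
$- 31 n{\left(6,S{\left(-5 \right)} \right)} \left(-19\right) = - 31 \frac{-4 + \left(5 - 5\right)^{2} + \left(5 - 5\right)^{2} \cdot 6}{6} \left(-19\right) = - 31 \frac{-4 + 0^{2} + 0^{2} \cdot 6}{6} \left(-19\right) = - 31 \frac{-4 + 0 + 0 \cdot 6}{6} \left(-19\right) = - 31 \frac{-4 + 0 + 0}{6} \left(-19\right) = - 31 \cdot \frac{1}{6} \left(-4\right) \left(-19\right) = \left(-31\right) \left(- \frac{2}{3}\right) \left(-19\right) = \frac{62}{3} \left(-19\right) = - \frac{1178}{3}$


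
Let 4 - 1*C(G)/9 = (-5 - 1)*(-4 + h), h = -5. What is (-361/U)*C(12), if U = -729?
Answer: -18050/81 ≈ -222.84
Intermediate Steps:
C(G) = -450 (C(G) = 36 - 9*(-5 - 1)*(-4 - 5) = 36 - (-54)*(-9) = 36 - 9*54 = 36 - 486 = -450)
(-361/U)*C(12) = -361/(-729)*(-450) = -361*(-1/729)*(-450) = (361/729)*(-450) = -18050/81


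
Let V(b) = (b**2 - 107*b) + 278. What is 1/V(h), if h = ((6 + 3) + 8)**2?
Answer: 1/52876 ≈ 1.8912e-5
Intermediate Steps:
h = 289 (h = (9 + 8)**2 = 17**2 = 289)
V(b) = 278 + b**2 - 107*b
1/V(h) = 1/(278 + 289**2 - 107*289) = 1/(278 + 83521 - 30923) = 1/52876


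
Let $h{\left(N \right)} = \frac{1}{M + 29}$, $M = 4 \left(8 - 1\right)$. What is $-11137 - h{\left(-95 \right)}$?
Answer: $- \frac{634810}{57} \approx -11137.0$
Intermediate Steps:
$M = 28$ ($M = 4 \cdot 7 = 28$)
$h{\left(N \right)} = \frac{1}{57}$ ($h{\left(N \right)} = \frac{1}{28 + 29} = \frac{1}{57}$)
$-11137 - h{\left(-95 \right)} = -11137 - \frac{1}{57} = - \frac{634810}{57}$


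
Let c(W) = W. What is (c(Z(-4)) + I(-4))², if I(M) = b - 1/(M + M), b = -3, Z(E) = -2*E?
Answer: 1681/64 ≈ 26.266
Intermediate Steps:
I(M) = -3 - 1/(2*M) (I(M) = -3 - 1/(M + M) = -3 - 1/(2*M))
(c(Z(-4)) + I(-4))² = (-2*(-4) + (-3 - ½/(-4)))² = (8 + (-3 - ½*(-¼)))² = (8 + (-3 + ⅛))² = (8 - 23/8)² = (41/8)² = 1681/64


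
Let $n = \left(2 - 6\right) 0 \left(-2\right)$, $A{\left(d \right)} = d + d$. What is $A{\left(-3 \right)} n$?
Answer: $0$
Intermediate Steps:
$A{\left(d \right)} = 2 d$
$n = 0$ ($n = \left(2 - 6\right) 0 \left(-2\right) = \left(-4\right) 0 \left(-2\right) = 0 \left(-2\right) = 0$)
$A{\left(-3 \right)} n = 2 \left(-3\right) 0 = \left(-6\right) 0 = 0$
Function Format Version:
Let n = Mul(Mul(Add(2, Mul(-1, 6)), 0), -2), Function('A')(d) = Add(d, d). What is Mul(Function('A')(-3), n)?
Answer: 0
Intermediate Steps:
Function('A')(d) = Mul(2, d)
n = 0 (n = Mul(Mul(Add(2, -6), 0), -2) = Mul(Mul(-4, 0), -2) = Mul(0, -2) = 0)
Mul(Function('A')(-3), n) = Mul(Mul(2, -3), 0) = Mul(-6, 0) = 0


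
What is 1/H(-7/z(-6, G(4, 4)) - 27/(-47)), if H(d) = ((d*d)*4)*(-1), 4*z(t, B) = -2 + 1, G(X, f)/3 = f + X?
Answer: -2209/7214596 ≈ -0.00030618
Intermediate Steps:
G(X, f) = 3*X + 3*f (G(X, f) = 3*(f + X) = 3*(X + f) = 3*X + 3*f)
z(t, B) = -¼ (z(t, B) = (-2 + 1)/4 = (¼)*(-1) = -¼)
H(d) = -4*d² (H(d) = (d²*4)*(-1) = (4*d²)*(-1) = -4*d²)
1/H(-7/z(-6, G(4, 4)) - 27/(-47)) = 1/(-4*(-7/(-¼) - 27/(-47))²) = 1/(-4*(-7*(-4) - 27*(-1/47))²) = 1/(-4*(28 + 27/47)²) = 1/(-4*(1343/47)²) = 1/(-4*1803649/2209) = 1/(-7214596/2209) = -2209/7214596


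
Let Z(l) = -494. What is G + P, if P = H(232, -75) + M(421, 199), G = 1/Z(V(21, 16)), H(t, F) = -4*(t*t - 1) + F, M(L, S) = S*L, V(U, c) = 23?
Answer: -65004473/494 ≈ -1.3159e+5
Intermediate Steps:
M(L, S) = L*S
H(t, F) = 4 + F - 4*t**2 (H(t, F) = -4*(t**2 - 1) + F = -4*(-1 + t**2) + F = (4 - 4*t**2) + F = 4 + F - 4*t**2)
G = -1/494 (G = 1/(-494) = -1/494 ≈ -0.0020243)
P = -131588 (P = (4 - 75 - 4*232**2) + 421*199 = (4 - 75 - 4*53824) + 83779 = (4 - 75 - 215296) + 83779 = -215367 + 83779 = -131588)
G + P = -1/494 - 131588 = -65004473/494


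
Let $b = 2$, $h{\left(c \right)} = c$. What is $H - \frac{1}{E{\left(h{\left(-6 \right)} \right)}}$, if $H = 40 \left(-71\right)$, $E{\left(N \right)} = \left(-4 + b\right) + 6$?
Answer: $- \frac{11361}{4} \approx -2840.3$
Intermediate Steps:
$E{\left(N \right)} = 4$ ($E{\left(N \right)} = \left(-4 + 2\right) + 6 = -2 + 6 = 4$)
$H = -2840$
$H - \frac{1}{E{\left(h{\left(-6 \right)} \right)}} = -2840 - \frac{1}{4} = - \frac{11361}{4}$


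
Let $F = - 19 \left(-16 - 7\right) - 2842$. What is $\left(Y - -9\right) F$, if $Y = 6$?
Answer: $-36075$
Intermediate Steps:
$F = -2405$ ($F = \left(-19\right) \left(-23\right) - 2842 = 437 - 2842 = -2405$)
$\left(Y - -9\right) F = \left(6 - -9\right) \left(-2405\right) = \left(6 + 9\right) \left(-2405\right) = 15 \left(-2405\right) = -36075$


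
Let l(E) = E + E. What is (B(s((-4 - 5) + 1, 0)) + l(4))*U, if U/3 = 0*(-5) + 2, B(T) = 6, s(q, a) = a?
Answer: 84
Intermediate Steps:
U = 6 (U = 3*(0*(-5) + 2) = 3*(0 + 2) = 3*2 = 6)
l(E) = 2*E
(B(s((-4 - 5) + 1, 0)) + l(4))*U = (6 + 2*4)*6 = (6 + 8)*6 = 14*6 = 84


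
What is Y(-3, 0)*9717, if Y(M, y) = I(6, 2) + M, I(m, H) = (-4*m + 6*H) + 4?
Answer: -106887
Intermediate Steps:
I(m, H) = 4 - 4*m + 6*H
Y(M, y) = -8 + M (Y(M, y) = (4 - 4*6 + 6*2) + M = (4 - 24 + 12) + M = -8 + M)
Y(-3, 0)*9717 = (-8 - 3)*9717 = -11*9717 = -106887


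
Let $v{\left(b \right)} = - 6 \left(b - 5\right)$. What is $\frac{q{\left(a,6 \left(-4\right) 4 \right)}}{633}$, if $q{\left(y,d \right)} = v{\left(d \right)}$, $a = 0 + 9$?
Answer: $\frac{202}{211} \approx 0.95735$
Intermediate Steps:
$v{\left(b \right)} = 30 - 6 b$ ($v{\left(b \right)} = - 6 \left(-5 + b\right) = 30 - 6 b$)
$a = 9$
$q{\left(y,d \right)} = 30 - 6 d$
$\frac{q{\left(a,6 \left(-4\right) 4 \right)}}{633} = \frac{30 - 6 \cdot 6 \left(-4\right) 4}{633} = \left(30 - 6 \left(\left(-24\right) 4\right)\right) \frac{1}{633} = \left(30 - -576\right) \frac{1}{633} = \left(30 + 576\right) \frac{1}{633} = 606 \cdot \frac{1}{633} = \frac{202}{211}$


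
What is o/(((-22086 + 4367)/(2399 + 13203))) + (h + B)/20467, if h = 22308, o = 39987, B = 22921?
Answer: -440279058883/12505337 ≈ -35207.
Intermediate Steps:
o/(((-22086 + 4367)/(2399 + 13203))) + (h + B)/20467 = 39987/(((-22086 + 4367)/(2399 + 13203))) + (22308 + 22921)/20467 = 39987/((-17719/15602)) + 45229*(1/20467) = 39987/((-17719*1/15602)) + 45229/20467 = 39987/(-611/538) + 45229/20467 = 39987*(-538/611) + 45229/20467 = -21513006/611 + 45229/20467 = -440279058883/12505337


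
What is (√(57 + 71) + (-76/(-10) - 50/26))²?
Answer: 676961/4225 + 5904*√2/65 ≈ 288.68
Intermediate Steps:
(√(57 + 71) + (-76/(-10) - 50/26))² = (√128 + (-76*(-⅒) - 50*1/26))² = (8*√2 + (38/5 - 25/13))² = (8*√2 + 369/65)² = (369/65 + 8*√2)²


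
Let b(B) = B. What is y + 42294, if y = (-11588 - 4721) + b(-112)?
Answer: 25873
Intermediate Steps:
y = -16421 (y = (-11588 - 4721) - 112 = -16309 - 112 = -16421)
y + 42294 = -16421 + 42294 = 25873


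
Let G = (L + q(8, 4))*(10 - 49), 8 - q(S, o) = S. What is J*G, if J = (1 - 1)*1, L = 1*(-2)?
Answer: 0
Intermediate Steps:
q(S, o) = 8 - S
L = -2
J = 0 (J = 0*1 = 0)
G = 78 (G = (-2 + (8 - 1*8))*(10 - 49) = (-2 + (8 - 8))*(-39) = (-2 + 0)*(-39) = -2*(-39) = 78)
J*G = 0*78 = 0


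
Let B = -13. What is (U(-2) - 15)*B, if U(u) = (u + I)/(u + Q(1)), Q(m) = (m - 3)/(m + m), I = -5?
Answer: 494/3 ≈ 164.67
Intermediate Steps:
Q(m) = (-3 + m)/(2*m) (Q(m) = (-3 + m)/((2*m)) = (-3 + m)*(1/(2*m)) = (-3 + m)/(2*m))
U(u) = (-5 + u)/(-1 + u) (U(u) = (u - 5)/(u + (1/2)*(-3 + 1)/1) = (-5 + u)/(u + (1/2)*1*(-2)) = (-5 + u)/(u - 1) = (-5 + u)/(-1 + u))
(U(-2) - 15)*B = ((-5 - 2)/(-1 - 2) - 15)*(-13) = (-7/(-3) - 15)*(-13) = (-1/3*(-7) - 15)*(-13) = (7/3 - 15)*(-13) = -38/3*(-13) = 494/3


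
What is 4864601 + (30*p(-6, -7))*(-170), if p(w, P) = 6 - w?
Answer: 4803401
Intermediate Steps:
4864601 + (30*p(-6, -7))*(-170) = 4864601 + (30*(6 - 1*(-6)))*(-170) = 4864601 + (30*(6 + 6))*(-170) = 4864601 + (30*12)*(-170) = 4864601 + 360*(-170) = 4864601 - 61200 = 4803401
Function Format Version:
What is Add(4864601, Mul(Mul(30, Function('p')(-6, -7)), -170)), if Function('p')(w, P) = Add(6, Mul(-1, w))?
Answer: 4803401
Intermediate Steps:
Add(4864601, Mul(Mul(30, Function('p')(-6, -7)), -170)) = Add(4864601, Mul(Mul(30, Add(6, Mul(-1, -6))), -170)) = Add(4864601, Mul(Mul(30, Add(6, 6)), -170)) = Add(4864601, Mul(Mul(30, 12), -170)) = Add(4864601, Mul(360, -170)) = Add(4864601, -61200) = 4803401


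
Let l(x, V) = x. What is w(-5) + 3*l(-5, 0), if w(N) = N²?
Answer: 10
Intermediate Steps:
w(-5) + 3*l(-5, 0) = (-5)² + 3*(-5) = 25 - 15 = 10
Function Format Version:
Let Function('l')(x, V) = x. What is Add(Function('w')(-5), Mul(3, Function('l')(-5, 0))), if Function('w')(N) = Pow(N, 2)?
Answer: 10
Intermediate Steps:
Add(Function('w')(-5), Mul(3, Function('l')(-5, 0))) = Add(Pow(-5, 2), Mul(3, -5)) = Add(25, -15) = 10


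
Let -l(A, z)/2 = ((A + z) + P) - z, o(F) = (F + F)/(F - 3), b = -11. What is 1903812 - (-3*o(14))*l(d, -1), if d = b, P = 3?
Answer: 20943276/11 ≈ 1.9039e+6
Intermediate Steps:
o(F) = 2*F/(-3 + F) (o(F) = (2*F)/(-3 + F) = 2*F/(-3 + F))
d = -11
l(A, z) = -6 - 2*A (l(A, z) = -2*(((A + z) + 3) - z) = -2*((3 + A + z) - z) = -2*(3 + A) = -6 - 2*A)
1903812 - (-3*o(14))*l(d, -1) = 1903812 - (-6*14/(-3 + 14))*(-6 - 2*(-11)) = 1903812 - (-6*14/11)*(-6 + 22) = 1903812 - (-6*14/11)*16 = 1903812 - (-3*28/11)*16 = 1903812 - (-84)*16/11 = 1903812 - 1*(-1344/11) = 1903812 + 1344/11 = 20943276/11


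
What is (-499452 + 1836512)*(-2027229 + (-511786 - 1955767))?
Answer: -6009793220920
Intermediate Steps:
(-499452 + 1836512)*(-2027229 + (-511786 - 1955767)) = 1337060*(-2027229 - 2467553) = 1337060*(-4494782) = -6009793220920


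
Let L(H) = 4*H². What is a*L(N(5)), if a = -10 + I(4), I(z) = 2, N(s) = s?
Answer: -800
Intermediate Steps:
a = -8 (a = -10 + 2 = -8)
a*L(N(5)) = -32*5² = -32*25 = -8*100 = -800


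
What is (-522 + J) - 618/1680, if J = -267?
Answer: -221023/280 ≈ -789.37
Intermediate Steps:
(-522 + J) - 618/1680 = (-522 - 267) - 618/1680 = -789 - 618*1/1680 = -789 - 103/280 = -221023/280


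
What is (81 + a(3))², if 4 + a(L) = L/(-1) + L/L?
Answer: 5625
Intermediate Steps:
a(L) = -3 - L (a(L) = -4 + (L/(-1) + L/L) = -4 + (L*(-1) + 1) = -4 + (-L + 1) = -4 + (1 - L) = -3 - L)
(81 + a(3))² = (81 + (-3 - 1*3))² = (81 + (-3 - 3))² = (81 - 6)² = 75² = 5625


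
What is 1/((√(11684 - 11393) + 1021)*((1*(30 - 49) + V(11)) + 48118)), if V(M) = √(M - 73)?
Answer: 1/((1021 + √291)*(48099 + I*√62)) ≈ 2.0028e-8 - 3.2787e-12*I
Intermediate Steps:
V(M) = √(-73 + M)
1/((√(11684 - 11393) + 1021)*((1*(30 - 49) + V(11)) + 48118)) = 1/((√(11684 - 11393) + 1021)*((1*(30 - 49) + √(-73 + 11)) + 48118)) = 1/((√291 + 1021)*((1*(-19) + √(-62)) + 48118)) = 1/((1021 + √291)*((-19 + I*√62) + 48118)) = 1/((1021 + √291)*(48099 + I*√62))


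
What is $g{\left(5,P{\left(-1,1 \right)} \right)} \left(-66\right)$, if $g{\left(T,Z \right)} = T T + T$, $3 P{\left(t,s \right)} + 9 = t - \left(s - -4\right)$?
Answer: $-1980$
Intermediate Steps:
$P{\left(t,s \right)} = - \frac{13}{3} - \frac{s}{3} + \frac{t}{3}$ ($P{\left(t,s \right)} = -3 + \frac{t - \left(s - -4\right)}{3} = -3 + \frac{t - \left(s + 4\right)}{3} = -3 + \frac{t - \left(4 + s\right)}{3} = -3 + \frac{-4 + t - s}{3} = -3 - \left(\frac{4}{3} - \frac{t}{3} + \frac{s}{3}\right) = - \frac{13}{3} - \frac{s}{3} + \frac{t}{3}$)
$g{\left(T,Z \right)} = T + T^{2}$ ($g{\left(T,Z \right)} = T^{2} + T = T + T^{2}$)
$g{\left(5,P{\left(-1,1 \right)} \right)} \left(-66\right) = 5 \left(1 + 5\right) \left(-66\right) = 5 \cdot 6 \left(-66\right) = 30 \left(-66\right) = -1980$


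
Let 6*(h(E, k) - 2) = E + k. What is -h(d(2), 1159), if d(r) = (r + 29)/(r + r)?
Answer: -4715/24 ≈ -196.46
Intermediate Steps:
d(r) = (29 + r)/(2*r) (d(r) = (29 + r)/((2*r)) = (29 + r)*(1/(2*r)) = (29 + r)/(2*r))
h(E, k) = 2 + E/6 + k/6 (h(E, k) = 2 + (E + k)/6 = 2 + (E/6 + k/6) = 2 + E/6 + k/6)
-h(d(2), 1159) = -(2 + ((½)*(29 + 2)/2)/6 + (⅙)*1159) = -(2 + ((½)*(½)*31)/6 + 1159/6) = -(2 + (⅙)*(31/4) + 1159/6) = -(2 + 31/24 + 1159/6) = -1*4715/24 = -4715/24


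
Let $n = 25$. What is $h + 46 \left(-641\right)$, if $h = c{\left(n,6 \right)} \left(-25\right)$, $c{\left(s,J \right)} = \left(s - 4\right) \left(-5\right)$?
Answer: $-26861$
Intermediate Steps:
$c{\left(s,J \right)} = 20 - 5 s$ ($c{\left(s,J \right)} = \left(-4 + s\right) \left(-5\right) = 20 - 5 s$)
$h = 2625$ ($h = \left(20 - 125\right) \left(-25\right) = \left(-105\right) \left(-25\right) = 2625$)
$h + 46 \left(-641\right) = 2625 + 46 \left(-641\right) = 2625 - 29486 = -26861$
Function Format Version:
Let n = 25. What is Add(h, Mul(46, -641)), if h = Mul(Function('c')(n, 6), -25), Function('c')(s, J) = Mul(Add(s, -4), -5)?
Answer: -26861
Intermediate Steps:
Function('c')(s, J) = Add(20, Mul(-5, s)) (Function('c')(s, J) = Mul(Add(-4, s), -5) = Add(20, Mul(-5, s)))
h = 2625 (h = Mul(Add(20, Mul(-5, 25)), -25) = Mul(Add(20, -125), -25) = Mul(-105, -25) = 2625)
Add(h, Mul(46, -641)) = Add(2625, Mul(46, -641)) = Add(2625, -29486) = -26861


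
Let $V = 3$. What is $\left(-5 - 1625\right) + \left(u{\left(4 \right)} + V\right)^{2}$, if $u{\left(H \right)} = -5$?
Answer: $-1626$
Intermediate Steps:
$\left(-5 - 1625\right) + \left(u{\left(4 \right)} + V\right)^{2} = \left(-5 - 1625\right) + \left(-5 + 3\right)^{2} = -1630 + \left(-2\right)^{2} = -1630 + 4 = -1626$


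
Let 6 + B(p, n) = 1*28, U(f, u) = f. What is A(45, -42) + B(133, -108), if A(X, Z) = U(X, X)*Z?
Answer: -1868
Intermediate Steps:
B(p, n) = 22 (B(p, n) = -6 + 1*28 = -6 + 28 = 22)
A(X, Z) = X*Z
A(45, -42) + B(133, -108) = 45*(-42) + 22 = -1890 + 22 = -1868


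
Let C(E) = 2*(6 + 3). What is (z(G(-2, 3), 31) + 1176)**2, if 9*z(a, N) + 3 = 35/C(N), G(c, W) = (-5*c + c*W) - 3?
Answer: 36287583049/26244 ≈ 1.3827e+6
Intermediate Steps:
C(E) = 18 (C(E) = 2*9 = 18)
G(c, W) = -3 - 5*c + W*c (G(c, W) = (-5*c + W*c) - 3 = -3 - 5*c + W*c)
z(a, N) = -19/162 (z(a, N) = -1/3 + (35/18)/9 = -1/3 + (35*(1/18))/9 = -1/3 + (1/9)*(35/18) = -1/3 + 35/162 = -19/162)
(z(G(-2, 3), 31) + 1176)**2 = (-19/162 + 1176)**2 = (190493/162)**2 = 36287583049/26244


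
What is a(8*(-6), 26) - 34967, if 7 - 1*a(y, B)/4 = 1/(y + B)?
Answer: -384327/11 ≈ -34939.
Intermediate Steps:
a(y, B) = 28 - 4/(B + y) (a(y, B) = 28 - 4/(y + B) = 28 - 4/(B + y))
a(8*(-6), 26) - 34967 = 4*(-1 + 7*26 + 7*(8*(-6)))/(26 + 8*(-6)) - 34967 = 4*(-1 + 182 + 7*(-48))/(26 - 48) - 34967 = 4*(-1 + 182 - 336)/(-22) - 34967 = 4*(-1/22)*(-155) - 34967 = 310/11 - 34967 = -384327/11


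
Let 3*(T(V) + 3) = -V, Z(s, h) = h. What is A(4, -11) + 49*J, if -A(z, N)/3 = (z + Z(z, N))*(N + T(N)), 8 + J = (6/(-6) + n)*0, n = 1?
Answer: -609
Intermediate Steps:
T(V) = -3 - V/3 (T(V) = -3 + (-V)/3 = -3 - V/3)
J = -8 (J = -8 + (6/(-6) + 1)*0 = -8 + (6*(-1/6) + 1)*0 = -8 + (-1 + 1)*0 = -8 + 0*0 = -8 + 0 = -8)
A(z, N) = -3*(-3 + 2*N/3)*(N + z) (A(z, N) = -3*(z + N)*(N + (-3 - N/3)) = -3*(N + z)*(-3 + 2*N/3) = -3*(-3 + 2*N/3)*(N + z))
A(4, -11) + 49*J = (-2*(-11)**2 + 9*(-11) + 9*4 - 2*(-11)*4) + 49*(-8) = (-2*121 - 99 + 36 + 88) - 392 = (-242 - 99 + 36 + 88) - 392 = -217 - 392 = -609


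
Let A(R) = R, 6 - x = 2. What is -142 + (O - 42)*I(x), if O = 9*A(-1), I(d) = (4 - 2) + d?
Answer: -448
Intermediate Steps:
x = 4 (x = 6 - 1*2 = 6 - 2 = 4)
I(d) = 2 + d
O = -9 (O = 9*(-1) = -9)
-142 + (O - 42)*I(x) = -142 + (-9 - 42)*(2 + 4) = -142 - 51*6 = -142 - 306 = -448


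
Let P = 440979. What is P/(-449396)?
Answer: -440979/449396 ≈ -0.98127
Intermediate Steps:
P/(-449396) = 440979/(-449396) = 440979*(-1/449396) = -440979/449396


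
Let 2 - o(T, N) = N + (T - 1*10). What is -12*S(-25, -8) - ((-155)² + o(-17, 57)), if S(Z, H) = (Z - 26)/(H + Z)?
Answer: -264171/11 ≈ -24016.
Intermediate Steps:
o(T, N) = 12 - N - T (o(T, N) = 2 - (N + (T - 1*10)) = 2 - (N + (T - 10)) = 2 - (N + (-10 + T)) = 2 - (-10 + N + T) = 2 + (10 - N - T) = 12 - N - T)
S(Z, H) = (-26 + Z)/(H + Z)
-12*S(-25, -8) - ((-155)² + o(-17, 57)) = -12*(-26 - 25)/(-8 - 25) - ((-155)² + (12 - 1*57 - 1*(-17))) = -12*(-51)/(-33) - (24025 + (12 - 57 + 17)) = -(-4)*(-51)/11 - (24025 - 28) = -12*17/11 - 1*23997 = -204/11 - 23997 = -264171/11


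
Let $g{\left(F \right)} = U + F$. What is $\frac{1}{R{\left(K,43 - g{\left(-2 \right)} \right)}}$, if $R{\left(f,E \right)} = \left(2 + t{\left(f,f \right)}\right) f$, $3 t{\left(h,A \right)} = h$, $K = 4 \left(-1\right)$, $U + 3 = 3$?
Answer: $- \frac{3}{8} \approx -0.375$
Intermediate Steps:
$U = 0$ ($U = -3 + 3 = 0$)
$K = -4$
$g{\left(F \right)} = F$ ($g{\left(F \right)} = 0 + F = F$)
$t{\left(h,A \right)} = \frac{h}{3}$
$R{\left(f,E \right)} = f \left(2 + \frac{f}{3}\right)$ ($R{\left(f,E \right)} = \left(2 + \frac{f}{3}\right) f = f \left(2 + \frac{f}{3}\right)$)
$\frac{1}{R{\left(K,43 - g{\left(-2 \right)} \right)}} = \frac{1}{\frac{1}{3} \left(-4\right) \left(6 - 4\right)} = \frac{1}{\frac{1}{3} \left(-4\right) 2} = \frac{1}{- \frac{8}{3}} = - \frac{3}{8}$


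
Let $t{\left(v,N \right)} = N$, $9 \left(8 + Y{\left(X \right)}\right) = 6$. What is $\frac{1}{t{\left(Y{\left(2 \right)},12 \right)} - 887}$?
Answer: $- \frac{1}{875} \approx -0.0011429$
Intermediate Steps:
$Y{\left(X \right)} = - \frac{22}{3}$ ($Y{\left(X \right)} = -8 + \frac{1}{9} \cdot 6 = -8 + \frac{2}{3} = - \frac{22}{3}$)
$\frac{1}{t{\left(Y{\left(2 \right)},12 \right)} - 887} = \frac{1}{12 - 887} = \frac{1}{-875} = - \frac{1}{875}$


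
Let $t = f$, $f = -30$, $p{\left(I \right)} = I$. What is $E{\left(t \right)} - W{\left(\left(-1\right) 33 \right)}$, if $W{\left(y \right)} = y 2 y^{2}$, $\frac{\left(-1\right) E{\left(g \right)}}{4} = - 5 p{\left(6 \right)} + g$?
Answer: $72114$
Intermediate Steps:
$t = -30$
$E{\left(g \right)} = 120 - 4 g$ ($E{\left(g \right)} = - 4 \left(\left(-5\right) 6 + g\right) = - 4 \left(-30 + g\right) = 120 - 4 g$)
$W{\left(y \right)} = 2 y^{3}$ ($W{\left(y \right)} = 2 y y^{2} = 2 y^{3}$)
$E{\left(t \right)} - W{\left(\left(-1\right) 33 \right)} = \left(120 - -120\right) - 2 \left(\left(-1\right) 33\right)^{3} = \left(120 + 120\right) - 2 \left(-33\right)^{3} = 240 - 2 \left(-35937\right) = 240 - -71874 = 240 + 71874 = 72114$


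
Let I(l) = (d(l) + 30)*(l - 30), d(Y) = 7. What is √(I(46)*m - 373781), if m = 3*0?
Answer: I*√373781 ≈ 611.38*I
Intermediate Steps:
m = 0
I(l) = -1110 + 37*l (I(l) = (7 + 30)*(l - 30) = 37*(-30 + l) = -1110 + 37*l)
√(I(46)*m - 373781) = √((-1110 + 37*46)*0 - 373781) = √((-1110 + 1702)*0 - 373781) = √(592*0 - 373781) = √(0 - 373781) = √(-373781) = I*√373781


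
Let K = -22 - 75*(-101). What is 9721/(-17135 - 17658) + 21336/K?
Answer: 95560105/37541647 ≈ 2.5454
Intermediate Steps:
K = 7553 (K = -22 + 7575 = 7553)
9721/(-17135 - 17658) + 21336/K = 9721/(-17135 - 17658) + 21336/7553 = 9721/(-34793) + 21336*(1/7553) = 9721*(-1/34793) + 3048/1079 = -9721/34793 + 3048/1079 = 95560105/37541647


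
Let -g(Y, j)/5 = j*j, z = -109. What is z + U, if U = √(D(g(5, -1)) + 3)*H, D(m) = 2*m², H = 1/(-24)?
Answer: -109 - √53/24 ≈ -109.30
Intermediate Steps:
H = -1/24 ≈ -0.041667
g(Y, j) = -5*j² (g(Y, j) = -5*j*j = -5*j²)
U = -√53/24 (U = √(2*(-5*(-1)²)² + 3)*(-1/24) = √(2*(-5*1)² + 3)*(-1/24) = √(2*(-5)² + 3)*(-1/24) = √(2*25 + 3)*(-1/24) = √(50 + 3)*(-1/24) = √53*(-1/24) = -√53/24 ≈ -0.30334)
z + U = -109 - √53/24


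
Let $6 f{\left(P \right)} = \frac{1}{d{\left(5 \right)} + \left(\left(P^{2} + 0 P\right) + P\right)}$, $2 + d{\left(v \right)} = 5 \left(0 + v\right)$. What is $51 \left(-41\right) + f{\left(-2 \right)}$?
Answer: $- \frac{313649}{150} \approx -2091.0$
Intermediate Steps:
$d{\left(v \right)} = -2 + 5 v$ ($d{\left(v \right)} = -2 + 5 \left(0 + v\right) = -2 + 5 v$)
$f{\left(P \right)} = \frac{1}{6 \left(23 + P + P^{2}\right)}$ ($f{\left(P \right)} = \frac{1}{6 \left(\left(-2 + 5 \cdot 5\right) + \left(\left(P^{2} + 0 P\right) + P\right)\right)} = \frac{1}{6 \left(\left(-2 + 25\right) + \left(\left(P^{2} + 0\right) + P\right)\right)} = \frac{1}{6 \left(23 + \left(P^{2} + P\right)\right)} = \frac{1}{6 \left(23 + \left(P + P^{2}\right)\right)} = \frac{1}{6 \left(23 + P + P^{2}\right)}$)
$51 \left(-41\right) + f{\left(-2 \right)} = 51 \left(-41\right) + \frac{1}{6 \left(23 - 2 + \left(-2\right)^{2}\right)} = -2091 + \frac{1}{6 \left(23 - 2 + 4\right)} = -2091 + \frac{1}{6 \cdot 25} = -2091 + \frac{1}{6} \cdot \frac{1}{25} = -2091 + \frac{1}{150} = - \frac{313649}{150}$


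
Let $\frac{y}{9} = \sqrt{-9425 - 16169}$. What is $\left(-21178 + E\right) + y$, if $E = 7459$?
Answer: $-13719 + 9 i \sqrt{25594} \approx -13719.0 + 1439.8 i$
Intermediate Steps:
$y = 9 i \sqrt{25594}$ ($y = 9 \sqrt{-9425 - 16169} = 9 \sqrt{-25594} = 9 i \sqrt{25594} \approx 1439.8 i$)
$\left(-21178 + E\right) + y = \left(-21178 + 7459\right) + 9 i \sqrt{25594} = -13719 + 9 i \sqrt{25594}$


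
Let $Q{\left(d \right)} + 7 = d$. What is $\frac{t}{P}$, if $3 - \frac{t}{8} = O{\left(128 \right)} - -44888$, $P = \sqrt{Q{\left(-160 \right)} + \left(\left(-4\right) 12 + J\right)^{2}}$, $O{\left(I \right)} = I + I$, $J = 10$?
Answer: $- \frac{361128 \sqrt{1277}}{1277} \approx -10106.0$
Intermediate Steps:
$Q{\left(d \right)} = -7 + d$
$O{\left(I \right)} = 2 I$
$P = \sqrt{1277}$ ($P = \sqrt{\left(-7 - 160\right) + \left(\left(-4\right) 12 + 10\right)^{2}} = \sqrt{-167 + \left(-48 + 10\right)^{2}} = \sqrt{-167 + \left(-38\right)^{2}} = \sqrt{-167 + 1444} = \sqrt{1277} \approx 35.735$)
$t = -361128$ ($t = 24 - 8 \left(2 \cdot 128 - -44888\right) = 24 - 8 \left(256 + 44888\right) = 24 - 361152 = -361128$)
$\frac{t}{P} = - \frac{361128}{\sqrt{1277}} = - 361128 \frac{\sqrt{1277}}{1277} = - \frac{361128 \sqrt{1277}}{1277}$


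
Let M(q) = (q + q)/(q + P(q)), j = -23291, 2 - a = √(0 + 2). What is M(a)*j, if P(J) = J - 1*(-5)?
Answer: -652148/73 + 232910*√2/73 ≈ -4421.4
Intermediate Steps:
a = 2 - √2 (a = 2 - √(0 + 2) = 2 - √2 ≈ 0.58579)
P(J) = 5 + J (P(J) = J + 5 = 5 + J)
M(q) = 2*q/(5 + 2*q) (M(q) = (q + q)/(q + (5 + q)) = (2*q)/(5 + 2*q) = 2*q/(5 + 2*q))
M(a)*j = (2*(2 - √2)/(5 + 2*(2 - √2)))*(-23291) = (2*(2 - √2)/(5 + (4 - 2*√2)))*(-23291) = (2*(2 - √2)/(9 - 2*√2))*(-23291) = -46582*(2 - √2)/(9 - 2*√2)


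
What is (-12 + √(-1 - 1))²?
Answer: (12 - I*√2)² ≈ 142.0 - 33.941*I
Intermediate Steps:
(-12 + √(-1 - 1))² = (-12 + √(-2))² = (-12 + I*√2)²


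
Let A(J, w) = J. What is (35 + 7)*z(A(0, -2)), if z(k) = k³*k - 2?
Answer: -84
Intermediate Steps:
z(k) = -2 + k⁴ (z(k) = k⁴ - 2 = -2 + k⁴)
(35 + 7)*z(A(0, -2)) = (35 + 7)*(-2 + 0⁴) = 42*(-2 + 0) = 42*(-2) = -84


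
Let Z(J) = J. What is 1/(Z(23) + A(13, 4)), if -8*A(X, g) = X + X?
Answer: 4/79 ≈ 0.050633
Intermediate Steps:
A(X, g) = -X/4 (A(X, g) = -(X + X)/8 = -X/4)
1/(Z(23) + A(13, 4)) = 1/(23 - 1/4*13) = 1/(23 - 13/4) = 1/(79/4) = 4/79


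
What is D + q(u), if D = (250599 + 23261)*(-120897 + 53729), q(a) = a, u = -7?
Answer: -18394628487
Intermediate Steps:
D = -18394628480 (D = 273860*(-67168) = -18394628480)
D + q(u) = -18394628480 - 7 = -18394628487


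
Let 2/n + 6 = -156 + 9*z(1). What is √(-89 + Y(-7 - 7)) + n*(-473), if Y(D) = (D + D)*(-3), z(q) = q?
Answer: 946/153 + I*√5 ≈ 6.183 + 2.2361*I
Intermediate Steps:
Y(D) = -6*D (Y(D) = (2*D)*(-3) = -6*D)
n = -2/153 (n = 2/(-6 + (-156 + 9*1)) = 2/(-6 + (-156 + 9)) = 2/(-6 - 147) = 2/(-153) = 2*(-1/153) = -2/153 ≈ -0.013072)
√(-89 + Y(-7 - 7)) + n*(-473) = √(-89 - 6*(-7 - 7)) - 2/153*(-473) = √(-89 - 6*(-14)) + 946/153 = √(-89 + 84) + 946/153 = √(-5) + 946/153 = I*√5 + 946/153 = 946/153 + I*√5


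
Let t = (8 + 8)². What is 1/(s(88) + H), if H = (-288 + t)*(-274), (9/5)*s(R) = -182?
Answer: 9/78002 ≈ 0.00011538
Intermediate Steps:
t = 256 (t = 16² = 256)
s(R) = -910/9 (s(R) = (5/9)*(-182) = -910/9)
H = 8768 (H = (-288 + 256)*(-274) = -32*(-274) = 8768)
1/(s(88) + H) = 1/(-910/9 + 8768) = 1/(78002/9) = 9/78002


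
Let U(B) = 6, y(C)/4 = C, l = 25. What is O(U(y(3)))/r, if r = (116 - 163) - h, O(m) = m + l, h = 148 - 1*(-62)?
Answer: -31/257 ≈ -0.12062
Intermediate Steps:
h = 210 (h = 148 + 62 = 210)
y(C) = 4*C
O(m) = 25 + m (O(m) = m + 25 = 25 + m)
r = -257 (r = (116 - 163) - 1*210 = -47 - 210 = -257)
O(U(y(3)))/r = (25 + 6)/(-257) = 31*(-1/257) = -31/257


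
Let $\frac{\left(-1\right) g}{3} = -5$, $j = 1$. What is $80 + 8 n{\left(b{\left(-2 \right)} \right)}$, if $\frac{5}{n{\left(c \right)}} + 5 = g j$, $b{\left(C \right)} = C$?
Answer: $84$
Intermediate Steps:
$g = 15$ ($g = \left(-3\right) \left(-5\right) = 15$)
$n{\left(c \right)} = \frac{1}{2}$ ($n{\left(c \right)} = \frac{5}{-5 + 15 \cdot 1} = \frac{5}{-5 + 15} = \frac{5}{10} = 5 \cdot \frac{1}{10} = \frac{1}{2}$)
$80 + 8 n{\left(b{\left(-2 \right)} \right)} = 80 + 8 \cdot \frac{1}{2} = 80 + 4 = 84$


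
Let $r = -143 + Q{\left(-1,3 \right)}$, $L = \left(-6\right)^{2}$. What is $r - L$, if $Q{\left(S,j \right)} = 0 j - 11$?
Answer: $-190$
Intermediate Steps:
$Q{\left(S,j \right)} = -11$ ($Q{\left(S,j \right)} = 0 - 11 = -11$)
$L = 36$
$r = -154$ ($r = -143 - 11 = -154$)
$r - L = -154 - 36 = -190$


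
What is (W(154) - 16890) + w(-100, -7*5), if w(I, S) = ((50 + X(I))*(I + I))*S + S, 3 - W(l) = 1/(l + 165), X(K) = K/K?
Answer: 108484881/319 ≈ 3.4008e+5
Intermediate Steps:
X(K) = 1
W(l) = 3 - 1/(165 + l) (W(l) = 3 - 1/(l + 165) = 3 - 1/(165 + l))
w(I, S) = S + 102*I*S (w(I, S) = ((50 + 1)*(I + I))*S + S = (51*(2*I))*S + S = (102*I)*S + S = 102*I*S + S = S + 102*I*S)
(W(154) - 16890) + w(-100, -7*5) = ((494 + 3*154)/(165 + 154) - 16890) + (-7*5)*(1 + 102*(-100)) = ((494 + 462)/319 - 16890) - 35*(1 - 10200) = ((1/319)*956 - 16890) - 35*(-10199) = (956/319 - 16890) + 356965 = -5386954/319 + 356965 = 108484881/319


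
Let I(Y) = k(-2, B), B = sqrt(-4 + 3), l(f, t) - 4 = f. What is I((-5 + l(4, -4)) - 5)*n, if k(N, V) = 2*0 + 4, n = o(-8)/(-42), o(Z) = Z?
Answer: 16/21 ≈ 0.76190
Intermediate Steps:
l(f, t) = 4 + f
B = I (B = sqrt(-1) = I ≈ 1.0*I)
n = 4/21 (n = -8/(-42) = -8*(-1/42) = 4/21 ≈ 0.19048)
k(N, V) = 4 (k(N, V) = 0 + 4 = 4)
I(Y) = 4
I((-5 + l(4, -4)) - 5)*n = 4*(4/21) = 16/21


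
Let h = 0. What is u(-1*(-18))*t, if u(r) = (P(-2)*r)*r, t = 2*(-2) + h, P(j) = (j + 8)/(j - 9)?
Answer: 7776/11 ≈ 706.91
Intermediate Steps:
P(j) = (8 + j)/(-9 + j)
t = -4 (t = 2*(-2) + 0 = -4 + 0 = -4)
u(r) = -6*r²/11 (u(r) = (((8 - 2)/(-9 - 2))*r)*r = ((6/(-11))*r)*r = ((-1/11*6)*r)*r = (-6*r/11)*r = -6*r²/11)
u(-1*(-18))*t = -6*(-1*(-18))²/11*(-4) = -6/11*18²*(-4) = -6/11*324*(-4) = -1944/11*(-4) = 7776/11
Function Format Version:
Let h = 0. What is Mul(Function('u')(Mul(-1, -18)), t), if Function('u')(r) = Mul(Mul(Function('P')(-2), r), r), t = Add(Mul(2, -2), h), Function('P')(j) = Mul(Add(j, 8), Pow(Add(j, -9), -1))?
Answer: Rational(7776, 11) ≈ 706.91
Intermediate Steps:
Function('P')(j) = Mul(Pow(Add(-9, j), -1), Add(8, j)) (Function('P')(j) = Mul(Add(8, j), Pow(Add(-9, j), -1)) = Mul(Pow(Add(-9, j), -1), Add(8, j)))
t = -4 (t = Add(Mul(2, -2), 0) = Add(-4, 0) = -4)
Function('u')(r) = Mul(Rational(-6, 11), Pow(r, 2)) (Function('u')(r) = Mul(Mul(Mul(Pow(Add(-9, -2), -1), Add(8, -2)), r), r) = Mul(Mul(Mul(Pow(-11, -1), 6), r), r) = Mul(Mul(Mul(Rational(-1, 11), 6), r), r) = Mul(Mul(Rational(-6, 11), r), r) = Mul(Rational(-6, 11), Pow(r, 2)))
Mul(Function('u')(Mul(-1, -18)), t) = Mul(Mul(Rational(-6, 11), Pow(Mul(-1, -18), 2)), -4) = Mul(Mul(Rational(-6, 11), Pow(18, 2)), -4) = Mul(Mul(Rational(-6, 11), 324), -4) = Mul(Rational(-1944, 11), -4) = Rational(7776, 11)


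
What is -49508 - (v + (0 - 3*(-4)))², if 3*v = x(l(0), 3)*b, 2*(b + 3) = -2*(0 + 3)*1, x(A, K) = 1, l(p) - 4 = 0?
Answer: -49608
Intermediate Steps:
l(p) = 4 (l(p) = 4 + 0 = 4)
b = -6 (b = -3 + (-2*(0 + 3)*1)/2 = -3 + (-2*3*1)/2 = -3 + (-6*1)/2 = -3 + (½)*(-6) = -3 - 3 = -6)
v = -2 (v = (1*(-6))/3 = (⅓)*(-6) = -2)
-49508 - (v + (0 - 3*(-4)))² = -49508 - (-2 + (0 - 3*(-4)))² = -49508 - (-2 + (0 + 12))² = -49508 - (-2 + 12)² = -49508 - 1*10² = -49508 - 1*100 = -49508 - 100 = -49608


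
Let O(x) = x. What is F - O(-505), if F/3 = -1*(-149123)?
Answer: 447874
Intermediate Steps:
F = 447369 (F = 3*(-1*(-149123)) = 3*149123 = 447369)
F - O(-505) = 447369 - 1*(-505) = 447369 + 505 = 447874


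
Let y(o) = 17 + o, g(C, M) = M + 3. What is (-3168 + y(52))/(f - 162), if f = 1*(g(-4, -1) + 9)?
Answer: 3099/151 ≈ 20.523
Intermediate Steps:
g(C, M) = 3 + M
f = 11 (f = 1*((3 - 1) + 9) = 1*(2 + 9) = 1*11 = 11)
(-3168 + y(52))/(f - 162) = (-3168 + (17 + 52))/(11 - 162) = (-3168 + 69)/(-151) = -3099*(-1/151) = 3099/151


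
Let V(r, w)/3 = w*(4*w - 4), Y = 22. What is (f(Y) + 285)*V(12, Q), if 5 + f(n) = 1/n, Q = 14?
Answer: 6727812/11 ≈ 6.1162e+5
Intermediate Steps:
f(n) = -5 + 1/n
V(r, w) = 3*w*(-4 + 4*w) (V(r, w) = 3*(w*(4*w - 4)) = 3*(w*(-4 + 4*w)) = 3*w*(-4 + 4*w))
(f(Y) + 285)*V(12, Q) = ((-5 + 1/22) + 285)*(12*14*(-1 + 14)) = ((-5 + 1/22) + 285)*(12*14*13) = (-109/22 + 285)*2184 = (6161/22)*2184 = 6727812/11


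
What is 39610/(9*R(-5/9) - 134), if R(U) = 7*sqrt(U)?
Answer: -5307740/20161 - 831810*I*sqrt(5)/20161 ≈ -263.27 - 92.256*I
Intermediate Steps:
39610/(9*R(-5/9) - 134) = 39610/(9*(7*sqrt(-5/9)) - 134) = 39610/(9*(7*(I*sqrt(5)/3)) - 134) = 39610/(9*(7*I*sqrt(5)/3) - 134) = 39610/(21*I*sqrt(5) - 134) = 39610/(-134 + 21*I*sqrt(5))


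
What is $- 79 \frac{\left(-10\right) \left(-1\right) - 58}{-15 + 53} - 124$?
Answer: $- \frac{460}{19} \approx -24.211$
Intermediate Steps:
$- 79 \frac{\left(-10\right) \left(-1\right) - 58}{-15 + 53} - 124 = - 79 \frac{10 - 58}{38} - 124 = - 79 \left(\left(-48\right) \frac{1}{38}\right) - 124 = \left(-79\right) \left(- \frac{24}{19}\right) - 124 = \frac{1896}{19} - 124 = - \frac{460}{19}$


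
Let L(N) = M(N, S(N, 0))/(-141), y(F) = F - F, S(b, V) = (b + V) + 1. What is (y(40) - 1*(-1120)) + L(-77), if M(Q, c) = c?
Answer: 157996/141 ≈ 1120.5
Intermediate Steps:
S(b, V) = 1 + V + b (S(b, V) = (V + b) + 1 = 1 + V + b)
y(F) = 0
L(N) = -1/141 - N/141 (L(N) = (1 + 0 + N)/(-141) = (1 + N)*(-1/141) = -1/141 - N/141)
(y(40) - 1*(-1120)) + L(-77) = (0 - 1*(-1120)) + (-1/141 - 1/141*(-77)) = (0 + 1120) + (-1/141 + 77/141) = 1120 + 76/141 = 157996/141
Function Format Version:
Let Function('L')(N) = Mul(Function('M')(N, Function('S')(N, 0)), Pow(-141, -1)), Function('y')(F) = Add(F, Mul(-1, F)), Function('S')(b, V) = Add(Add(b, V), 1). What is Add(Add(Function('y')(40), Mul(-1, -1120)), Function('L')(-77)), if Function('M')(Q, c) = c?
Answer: Rational(157996, 141) ≈ 1120.5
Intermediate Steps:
Function('S')(b, V) = Add(1, V, b) (Function('S')(b, V) = Add(Add(V, b), 1) = Add(1, V, b))
Function('y')(F) = 0
Function('L')(N) = Add(Rational(-1, 141), Mul(Rational(-1, 141), N)) (Function('L')(N) = Mul(Add(1, 0, N), Pow(-141, -1)) = Mul(Add(1, N), Rational(-1, 141)) = Add(Rational(-1, 141), Mul(Rational(-1, 141), N)))
Add(Add(Function('y')(40), Mul(-1, -1120)), Function('L')(-77)) = Add(Add(0, Mul(-1, -1120)), Add(Rational(-1, 141), Mul(Rational(-1, 141), -77))) = Add(Add(0, 1120), Add(Rational(-1, 141), Rational(77, 141))) = Add(1120, Rational(76, 141)) = Rational(157996, 141)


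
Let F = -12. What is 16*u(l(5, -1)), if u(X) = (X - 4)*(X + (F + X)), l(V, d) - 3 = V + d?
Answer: 96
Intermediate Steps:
l(V, d) = 3 + V + d (l(V, d) = 3 + (V + d) = 3 + V + d)
u(X) = (-12 + 2*X)*(-4 + X) (u(X) = (X - 4)*(X + (-12 + X)) = (-4 + X)*(-12 + 2*X) = (-12 + 2*X)*(-4 + X))
16*u(l(5, -1)) = 16*(48 - 20*(3 + 5 - 1) + 2*(3 + 5 - 1)**2) = 16*(48 - 20*7 + 2*7**2) = 16*(48 - 140 + 2*49) = 16*(48 - 140 + 98) = 16*6 = 96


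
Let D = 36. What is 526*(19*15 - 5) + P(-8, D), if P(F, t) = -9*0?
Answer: 147280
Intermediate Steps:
P(F, t) = 0
526*(19*15 - 5) + P(-8, D) = 526*(19*15 - 5) + 0 = 526*(285 - 5) + 0 = 526*280 + 0 = 147280 + 0 = 147280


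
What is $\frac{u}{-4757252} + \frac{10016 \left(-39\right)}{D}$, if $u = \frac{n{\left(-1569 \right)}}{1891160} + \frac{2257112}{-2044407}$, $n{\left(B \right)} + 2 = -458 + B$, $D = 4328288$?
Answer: $- \frac{224522369490583321886423}{2487814315073955752648160} \approx -0.090249$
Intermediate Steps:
$n{\left(B \right)} = -460 + B$ ($n{\left(B \right)} = -2 + \left(-458 + B\right) = -460 + B$)
$u = - \frac{4272708031723}{3866300742120}$ ($u = \frac{-460 - 1569}{1891160} + \frac{2257112}{-2044407} = \left(-2029\right) \frac{1}{1891160} + 2257112 \left(- \frac{1}{2044407}\right) = - \frac{2029}{1891160} - \frac{2257112}{2044407} = - \frac{4272708031723}{3866300742120} \approx -1.1051$)
$\frac{u}{-4757252} + \frac{10016 \left(-39\right)}{D} = - \frac{4272708031723}{3866300742120 \left(-4757252\right)} + \frac{10016 \left(-39\right)}{4328288} = \left(- \frac{4272708031723}{3866300742120}\right) \left(- \frac{1}{4757252}\right) - \frac{12207}{135259} = \frac{4272708031723}{18392966938051854240} - \frac{12207}{135259} = - \frac{224522369490583321886423}{2487814315073955752648160}$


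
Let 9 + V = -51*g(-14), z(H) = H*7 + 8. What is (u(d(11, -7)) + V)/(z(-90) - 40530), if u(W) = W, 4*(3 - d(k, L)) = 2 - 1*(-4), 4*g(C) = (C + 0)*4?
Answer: -1413/82304 ≈ -0.017168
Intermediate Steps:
z(H) = 8 + 7*H (z(H) = 7*H + 8 = 8 + 7*H)
g(C) = C (g(C) = ((C + 0)*4)/4 = (C*4)/4 = (4*C)/4 = C)
d(k, L) = 3/2 (d(k, L) = 3 - (2 - 1*(-4))/4 = 3 - (2 + 4)/4 = 3 - ¼*6 = 3 - 3/2 = 3/2)
V = 705 (V = -9 - 51*(-14) = -9 + 714 = 705)
(u(d(11, -7)) + V)/(z(-90) - 40530) = (3/2 + 705)/((8 + 7*(-90)) - 40530) = 1413/(2*((8 - 630) - 40530)) = 1413/(2*(-622 - 40530)) = (1413/2)/(-41152) = (1413/2)*(-1/41152) = -1413/82304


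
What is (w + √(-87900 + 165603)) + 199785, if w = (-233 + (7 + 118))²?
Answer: 211449 + √77703 ≈ 2.1173e+5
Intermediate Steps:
w = 11664 (w = (-233 + 125)² = (-108)² = 11664)
(w + √(-87900 + 165603)) + 199785 = (11664 + √(-87900 + 165603)) + 199785 = (11664 + √77703) + 199785 = 211449 + √77703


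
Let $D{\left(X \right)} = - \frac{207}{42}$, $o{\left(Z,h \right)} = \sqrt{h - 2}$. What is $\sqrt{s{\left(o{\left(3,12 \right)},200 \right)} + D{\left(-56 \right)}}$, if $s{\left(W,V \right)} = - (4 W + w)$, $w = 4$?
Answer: $\frac{\sqrt{-1750 - 784 \sqrt{10}}}{14} \approx 4.6452 i$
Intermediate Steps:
$o{\left(Z,h \right)} = \sqrt{-2 + h}$
$D{\left(X \right)} = - \frac{69}{14}$ ($D{\left(X \right)} = \left(-207\right) \frac{1}{42} = - \frac{69}{14}$)
$s{\left(W,V \right)} = -4 - 4 W$ ($s{\left(W,V \right)} = - (4 W + 4) = - (4 + 4 W) = -4 - 4 W$)
$\sqrt{s{\left(o{\left(3,12 \right)},200 \right)} + D{\left(-56 \right)}} = \sqrt{\left(-4 - 4 \sqrt{-2 + 12}\right) - \frac{69}{14}} = \sqrt{\left(-4 - 4 \sqrt{10}\right) - \frac{69}{14}} = \sqrt{- \frac{125}{14} - 4 \sqrt{10}}$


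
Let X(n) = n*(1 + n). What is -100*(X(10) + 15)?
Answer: -12500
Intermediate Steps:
-100*(X(10) + 15) = -100*(10*(1 + 10) + 15) = -100*(10*11 + 15) = -100*(110 + 15) = -100*125 = -12500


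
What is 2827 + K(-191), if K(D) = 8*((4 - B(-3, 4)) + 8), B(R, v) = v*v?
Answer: 2795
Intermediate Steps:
B(R, v) = v**2
K(D) = -32 (K(D) = 8*((4 - 1*4**2) + 8) = 8*((4 - 1*16) + 8) = 8*((4 - 16) + 8) = 8*(-12 + 8) = 8*(-4) = -32)
2827 + K(-191) = 2827 - 32 = 2795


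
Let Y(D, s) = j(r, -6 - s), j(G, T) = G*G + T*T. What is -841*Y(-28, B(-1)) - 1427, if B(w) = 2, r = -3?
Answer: -62820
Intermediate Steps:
j(G, T) = G**2 + T**2
Y(D, s) = 9 + (-6 - s)**2 (Y(D, s) = (-3)**2 + (-6 - s)**2 = 9 + (-6 - s)**2)
-841*Y(-28, B(-1)) - 1427 = -841*(9 + (6 + 2)**2) - 1427 = -841*(9 + 8**2) - 1427 = -841*(9 + 64) - 1427 = -841*73 - 1427 = -61393 - 1427 = -62820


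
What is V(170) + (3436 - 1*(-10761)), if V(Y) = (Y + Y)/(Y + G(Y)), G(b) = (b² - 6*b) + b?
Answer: 1178352/83 ≈ 14197.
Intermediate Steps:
G(b) = b² - 5*b
V(Y) = 2*Y/(Y + Y*(-5 + Y)) (V(Y) = (Y + Y)/(Y + Y*(-5 + Y)) = (2*Y)/(Y + Y*(-5 + Y)) = 2*Y/(Y + Y*(-5 + Y)))
V(170) + (3436 - 1*(-10761)) = 2/(-4 + 170) + (3436 - 1*(-10761)) = 2/166 + (3436 + 10761) = 2*(1/166) + 14197 = 1/83 + 14197 = 1178352/83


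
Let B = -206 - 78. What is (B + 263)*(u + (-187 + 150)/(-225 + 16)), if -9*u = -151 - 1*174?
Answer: -477806/627 ≈ -762.05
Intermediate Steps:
B = -284
u = 325/9 (u = -(-151 - 1*174)/9 = -(-151 - 174)/9 = -⅑*(-325) = 325/9 ≈ 36.111)
(B + 263)*(u + (-187 + 150)/(-225 + 16)) = (-284 + 263)*(325/9 + (-187 + 150)/(-225 + 16)) = -21*(325/9 - 37/(-209)) = -21*(325/9 - 37*(-1/209)) = -21*(325/9 + 37/209) = -21*68258/1881 = -477806/627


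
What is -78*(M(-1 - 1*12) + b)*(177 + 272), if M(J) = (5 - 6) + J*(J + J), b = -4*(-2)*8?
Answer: -14043822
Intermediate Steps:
b = 64 (b = 8*8 = 64)
M(J) = -1 + 2*J**2 (M(J) = -1 + J*(2*J) = -1 + 2*J**2)
-78*(M(-1 - 1*12) + b)*(177 + 272) = -78*((-1 + 2*(-1 - 1*12)**2) + 64)*(177 + 272) = -78*((-1 + 2*(-1 - 12)**2) + 64)*449 = -78*((-1 + 2*(-13)**2) + 64)*449 = -78*((-1 + 2*169) + 64)*449 = -78*((-1 + 338) + 64)*449 = -78*(337 + 64)*449 = -31278*449 = -78*180049 = -14043822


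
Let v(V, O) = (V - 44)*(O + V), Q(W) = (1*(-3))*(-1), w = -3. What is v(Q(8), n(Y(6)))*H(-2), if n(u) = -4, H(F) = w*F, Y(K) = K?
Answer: 246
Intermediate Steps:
H(F) = -3*F
Q(W) = 3 (Q(W) = -3*(-1) = 3)
v(V, O) = (-44 + V)*(O + V)
v(Q(8), n(Y(6)))*H(-2) = (3**2 - 44*(-4) - 44*3 - 4*3)*(-3*(-2)) = (9 + 176 - 132 - 12)*6 = 41*6 = 246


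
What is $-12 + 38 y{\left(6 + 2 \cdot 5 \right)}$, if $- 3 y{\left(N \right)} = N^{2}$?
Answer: $- \frac{9764}{3} \approx -3254.7$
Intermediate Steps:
$y{\left(N \right)} = - \frac{N^{2}}{3}$
$-12 + 38 y{\left(6 + 2 \cdot 5 \right)} = -12 + 38 \left(- \frac{\left(6 + 2 \cdot 5\right)^{2}}{3}\right) = -12 + 38 \left(- \frac{\left(6 + 10\right)^{2}}{3}\right) = -12 + 38 \left(- \frac{16^{2}}{3}\right) = -12 + 38 \left(\left(- \frac{1}{3}\right) 256\right) = -12 + 38 \left(- \frac{256}{3}\right) = -12 - \frac{9728}{3} = - \frac{9764}{3}$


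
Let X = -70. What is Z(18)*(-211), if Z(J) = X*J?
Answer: 265860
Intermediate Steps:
Z(J) = -70*J
Z(18)*(-211) = -70*18*(-211) = -1260*(-211) = 265860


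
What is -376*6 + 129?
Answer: -2127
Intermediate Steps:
-376*6 + 129 = -47*48 + 129 = -2256 + 129 = -2127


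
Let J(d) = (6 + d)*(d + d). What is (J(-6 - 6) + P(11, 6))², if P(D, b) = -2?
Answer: 20164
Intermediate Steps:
J(d) = 2*d*(6 + d) (J(d) = (6 + d)*(2*d) = 2*d*(6 + d))
(J(-6 - 6) + P(11, 6))² = (2*(-6 - 6)*(6 + (-6 - 6)) - 2)² = (2*(-12)*(6 - 12) - 2)² = (2*(-12)*(-6) - 2)² = (144 - 2)² = 142² = 20164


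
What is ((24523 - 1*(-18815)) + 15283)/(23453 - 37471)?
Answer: -58621/14018 ≈ -4.1818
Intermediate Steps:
((24523 - 1*(-18815)) + 15283)/(23453 - 37471) = ((24523 + 18815) + 15283)/(-14018) = (43338 + 15283)*(-1/14018) = 58621*(-1/14018) = -58621/14018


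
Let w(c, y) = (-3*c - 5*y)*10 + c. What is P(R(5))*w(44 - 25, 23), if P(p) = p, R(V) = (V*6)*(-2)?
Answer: 102060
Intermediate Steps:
R(V) = -12*V (R(V) = (6*V)*(-2) = -12*V)
w(c, y) = -50*y - 29*c (w(c, y) = (-5*y - 3*c)*10 + c = (-50*y - 30*c) + c = -50*y - 29*c)
P(R(5))*w(44 - 25, 23) = (-12*5)*(-50*23 - 29*(44 - 25)) = -60*(-1150 - 29*19) = -60*(-1150 - 551) = -60*(-1701) = 102060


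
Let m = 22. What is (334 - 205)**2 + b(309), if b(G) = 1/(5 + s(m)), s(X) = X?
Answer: 449308/27 ≈ 16641.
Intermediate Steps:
b(G) = 1/27 (b(G) = 1/(5 + 22) = 1/27)
(334 - 205)**2 + b(309) = (334 - 205)**2 + 1/27 = 129**2 + 1/27 = 16641 + 1/27 = 449308/27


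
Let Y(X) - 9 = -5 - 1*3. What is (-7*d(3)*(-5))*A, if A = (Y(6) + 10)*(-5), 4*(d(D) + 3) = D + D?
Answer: 5775/2 ≈ 2887.5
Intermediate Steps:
Y(X) = 1 (Y(X) = 9 + (-5 - 1*3) = 9 + (-5 - 3) = 9 - 8 = 1)
d(D) = -3 + D/2 (d(D) = -3 + (D + D)/4 = -3 + (2*D)/4 = -3 + D/2)
A = -55 (A = (1 + 10)*(-5) = 11*(-5) = -55)
(-7*d(3)*(-5))*A = (-7*(-3 + (1/2)*3)*(-5))*(-55) = (-7*(-3 + 3/2)*(-5))*(-55) = (-7*(-3/2)*(-5))*(-55) = ((21/2)*(-5))*(-55) = -105/2*(-55) = 5775/2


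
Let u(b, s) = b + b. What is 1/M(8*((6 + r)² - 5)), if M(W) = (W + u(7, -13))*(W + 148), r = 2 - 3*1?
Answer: 1/53592 ≈ 1.8660e-5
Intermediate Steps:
r = -1 (r = 2 - 3 = -1)
u(b, s) = 2*b
M(W) = (14 + W)*(148 + W) (M(W) = (W + 2*7)*(W + 148) = (W + 14)*(148 + W) = (14 + W)*(148 + W))
1/M(8*((6 + r)² - 5)) = 1/(2072 + (8*((6 - 1)² - 5))² + 162*(8*((6 - 1)² - 5))) = 1/(2072 + (8*(5² - 5))² + 162*(8*(5² - 5))) = 1/(2072 + (8*(25 - 5))² + 162*(8*(25 - 5))) = 1/(2072 + (8*20)² + 162*(8*20)) = 1/(2072 + 160² + 162*160) = 1/(2072 + 25600 + 25920) = 1/53592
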